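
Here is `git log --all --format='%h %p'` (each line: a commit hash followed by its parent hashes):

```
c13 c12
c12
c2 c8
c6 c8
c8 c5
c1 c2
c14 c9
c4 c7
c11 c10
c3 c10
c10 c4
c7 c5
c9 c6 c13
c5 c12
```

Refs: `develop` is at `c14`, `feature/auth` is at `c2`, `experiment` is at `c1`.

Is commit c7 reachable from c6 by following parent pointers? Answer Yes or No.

Ancestors of c6: {c12, c5, c6, c8}.
c7 is not in that set, so it is not an ancestor of c6.

No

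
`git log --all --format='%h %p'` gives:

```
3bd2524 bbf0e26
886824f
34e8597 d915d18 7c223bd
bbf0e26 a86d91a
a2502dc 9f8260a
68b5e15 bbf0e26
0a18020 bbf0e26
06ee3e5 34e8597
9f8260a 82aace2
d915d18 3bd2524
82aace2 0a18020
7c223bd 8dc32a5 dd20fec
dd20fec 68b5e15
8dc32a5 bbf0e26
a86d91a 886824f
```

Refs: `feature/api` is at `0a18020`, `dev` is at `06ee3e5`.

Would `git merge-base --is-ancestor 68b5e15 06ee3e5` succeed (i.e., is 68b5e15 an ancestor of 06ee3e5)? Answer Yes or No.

Ancestors of 06ee3e5 (commits reachable by following parents): {06ee3e5, 34e8597, 3bd2524, 68b5e15, 7c223bd, 886824f, 8dc32a5, a86d91a, bbf0e26, d915d18, dd20fec}.
68b5e15 is in that set, so it is an ancestor of 06ee3e5.

Yes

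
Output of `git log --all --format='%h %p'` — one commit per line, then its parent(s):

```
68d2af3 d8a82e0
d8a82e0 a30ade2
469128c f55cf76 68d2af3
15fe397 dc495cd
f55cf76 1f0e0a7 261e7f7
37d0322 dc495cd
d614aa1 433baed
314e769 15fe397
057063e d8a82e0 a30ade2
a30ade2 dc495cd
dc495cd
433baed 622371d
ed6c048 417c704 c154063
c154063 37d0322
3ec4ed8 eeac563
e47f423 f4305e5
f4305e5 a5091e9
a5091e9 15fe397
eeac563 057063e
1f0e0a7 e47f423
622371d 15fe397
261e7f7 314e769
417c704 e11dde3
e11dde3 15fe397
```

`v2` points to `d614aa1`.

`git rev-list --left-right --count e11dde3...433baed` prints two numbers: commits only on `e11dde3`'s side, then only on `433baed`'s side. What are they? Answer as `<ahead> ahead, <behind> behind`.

1 ahead, 2 behind

Reachable from e11dde3: {15fe397, dc495cd, e11dde3}.
Reachable from 433baed: {15fe397, 433baed, 622371d, dc495cd}.
Only in e11dde3's history (ahead): {e11dde3} — 1.
Only in 433baed's history (behind): {433baed, 622371d} — 2.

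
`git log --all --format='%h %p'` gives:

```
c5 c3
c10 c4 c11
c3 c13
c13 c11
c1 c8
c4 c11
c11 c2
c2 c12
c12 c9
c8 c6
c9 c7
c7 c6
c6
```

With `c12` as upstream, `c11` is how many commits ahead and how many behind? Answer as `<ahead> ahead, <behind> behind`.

Reachable from c11: {c11, c12, c2, c6, c7, c9}.
Reachable from c12: {c12, c6, c7, c9}.
Only in c11's history (ahead): {c11, c2} — 2.
Only in c12's history (behind): {} — 0.

2 ahead, 0 behind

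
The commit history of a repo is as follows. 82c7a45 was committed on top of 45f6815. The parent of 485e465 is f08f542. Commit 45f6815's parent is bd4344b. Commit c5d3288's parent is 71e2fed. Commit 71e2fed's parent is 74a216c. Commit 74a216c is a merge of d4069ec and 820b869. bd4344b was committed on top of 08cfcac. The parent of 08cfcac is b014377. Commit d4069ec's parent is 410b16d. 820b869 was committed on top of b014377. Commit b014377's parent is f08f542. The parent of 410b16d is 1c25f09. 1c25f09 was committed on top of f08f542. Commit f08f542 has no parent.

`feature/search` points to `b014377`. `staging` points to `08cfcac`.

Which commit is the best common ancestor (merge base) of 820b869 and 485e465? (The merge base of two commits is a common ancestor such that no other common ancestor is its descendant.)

f08f542

Ancestors of 820b869: {820b869, b014377, f08f542}.
Ancestors of 485e465: {485e465, f08f542}.
Common ancestors: {f08f542}.
The only common ancestor is f08f542, so it is the merge base.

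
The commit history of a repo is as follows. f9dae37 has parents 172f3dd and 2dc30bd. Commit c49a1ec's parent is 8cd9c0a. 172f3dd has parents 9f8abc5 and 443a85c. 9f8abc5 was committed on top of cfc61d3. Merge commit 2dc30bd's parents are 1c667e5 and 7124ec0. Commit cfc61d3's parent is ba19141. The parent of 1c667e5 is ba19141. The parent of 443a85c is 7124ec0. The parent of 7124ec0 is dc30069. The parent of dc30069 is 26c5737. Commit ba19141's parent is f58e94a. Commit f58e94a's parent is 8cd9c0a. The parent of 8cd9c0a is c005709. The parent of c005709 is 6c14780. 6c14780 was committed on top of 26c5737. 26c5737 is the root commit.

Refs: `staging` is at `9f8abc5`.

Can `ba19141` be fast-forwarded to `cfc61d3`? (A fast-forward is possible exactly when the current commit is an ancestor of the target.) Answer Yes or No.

A fast-forward from ba19141 to cfc61d3 is possible iff ba19141 is an ancestor of cfc61d3.
Ancestors of cfc61d3: {26c5737, 6c14780, 8cd9c0a, ba19141, c005709, cfc61d3, f58e94a}.
ba19141 is among them, so fast-forward is possible.

Yes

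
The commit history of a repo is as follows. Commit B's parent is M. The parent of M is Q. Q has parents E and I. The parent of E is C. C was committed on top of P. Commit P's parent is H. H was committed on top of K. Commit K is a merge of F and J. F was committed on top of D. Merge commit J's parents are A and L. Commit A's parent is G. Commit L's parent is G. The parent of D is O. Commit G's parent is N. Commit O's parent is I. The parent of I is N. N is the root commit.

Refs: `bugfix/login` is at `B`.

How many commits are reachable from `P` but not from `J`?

Reachable from P: {A, D, F, G, H, I, J, K, L, N, O, P}.
Reachable from J: {A, G, J, L, N}.
In P's history but not J's: {D, F, H, I, K, O, P} — 7 commits.

7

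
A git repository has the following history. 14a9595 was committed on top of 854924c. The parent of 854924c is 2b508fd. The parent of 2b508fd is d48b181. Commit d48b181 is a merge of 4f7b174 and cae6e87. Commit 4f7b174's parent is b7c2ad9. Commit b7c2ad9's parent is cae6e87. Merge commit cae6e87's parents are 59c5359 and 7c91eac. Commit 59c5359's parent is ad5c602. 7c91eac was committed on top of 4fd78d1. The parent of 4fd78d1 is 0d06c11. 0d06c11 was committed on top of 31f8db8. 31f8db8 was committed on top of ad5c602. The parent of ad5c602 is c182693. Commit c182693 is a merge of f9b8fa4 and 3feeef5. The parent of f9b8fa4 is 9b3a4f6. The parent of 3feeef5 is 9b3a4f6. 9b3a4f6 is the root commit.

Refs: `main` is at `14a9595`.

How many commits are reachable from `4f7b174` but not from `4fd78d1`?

5

Reachable from 4f7b174: {0d06c11, 31f8db8, 3feeef5, 4f7b174, 4fd78d1, 59c5359, 7c91eac, 9b3a4f6, ad5c602, b7c2ad9, c182693, cae6e87, f9b8fa4}.
Reachable from 4fd78d1: {0d06c11, 31f8db8, 3feeef5, 4fd78d1, 9b3a4f6, ad5c602, c182693, f9b8fa4}.
In 4f7b174's history but not 4fd78d1's: {4f7b174, 59c5359, 7c91eac, b7c2ad9, cae6e87} — 5 commits.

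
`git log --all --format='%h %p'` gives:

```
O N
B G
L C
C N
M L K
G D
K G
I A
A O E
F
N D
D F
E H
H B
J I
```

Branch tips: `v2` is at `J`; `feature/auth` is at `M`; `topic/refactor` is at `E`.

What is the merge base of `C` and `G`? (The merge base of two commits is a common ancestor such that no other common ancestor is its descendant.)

Ancestors of C: {C, D, F, N}.
Ancestors of G: {D, F, G}.
Common ancestors: {D, F}.
Among these, D is not an ancestor of any other common ancestor — it is the merge base.

D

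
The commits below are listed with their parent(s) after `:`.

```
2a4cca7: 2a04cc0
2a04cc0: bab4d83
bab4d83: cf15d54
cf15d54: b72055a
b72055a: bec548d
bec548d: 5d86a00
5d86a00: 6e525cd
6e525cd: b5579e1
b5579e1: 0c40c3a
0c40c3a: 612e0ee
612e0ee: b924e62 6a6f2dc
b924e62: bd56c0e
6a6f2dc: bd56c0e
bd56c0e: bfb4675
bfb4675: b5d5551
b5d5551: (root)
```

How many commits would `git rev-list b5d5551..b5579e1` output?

7

Reachable from b5579e1: {0c40c3a, 612e0ee, 6a6f2dc, b5579e1, b5d5551, b924e62, bd56c0e, bfb4675}.
Reachable from b5d5551: {b5d5551}.
In b5579e1's history but not b5d5551's: {0c40c3a, 612e0ee, 6a6f2dc, b5579e1, b924e62, bd56c0e, bfb4675} — 7 commits.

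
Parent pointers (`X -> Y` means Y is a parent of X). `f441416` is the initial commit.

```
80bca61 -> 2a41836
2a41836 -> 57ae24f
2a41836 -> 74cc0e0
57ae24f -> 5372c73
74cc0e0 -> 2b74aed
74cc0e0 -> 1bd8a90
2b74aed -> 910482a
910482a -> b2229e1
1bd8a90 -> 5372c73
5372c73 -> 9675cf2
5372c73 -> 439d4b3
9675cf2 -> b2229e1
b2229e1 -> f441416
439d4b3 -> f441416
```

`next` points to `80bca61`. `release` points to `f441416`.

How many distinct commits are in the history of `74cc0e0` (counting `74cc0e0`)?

9

Walking parent pointers from 74cc0e0: reachable set = {1bd8a90, 2b74aed, 439d4b3, 5372c73, 74cc0e0, 910482a, 9675cf2, b2229e1, f441416}.
That is 9 commits.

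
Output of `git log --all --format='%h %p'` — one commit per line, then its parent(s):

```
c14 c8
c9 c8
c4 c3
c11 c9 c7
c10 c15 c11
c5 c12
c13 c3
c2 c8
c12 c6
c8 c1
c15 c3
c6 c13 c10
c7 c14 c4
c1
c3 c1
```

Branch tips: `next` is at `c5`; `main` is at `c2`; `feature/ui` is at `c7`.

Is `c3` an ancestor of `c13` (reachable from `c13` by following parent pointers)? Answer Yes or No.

Yes

Ancestors of c13 (commits reachable by following parents): {c1, c13, c3}.
c3 is in that set, so it is an ancestor of c13.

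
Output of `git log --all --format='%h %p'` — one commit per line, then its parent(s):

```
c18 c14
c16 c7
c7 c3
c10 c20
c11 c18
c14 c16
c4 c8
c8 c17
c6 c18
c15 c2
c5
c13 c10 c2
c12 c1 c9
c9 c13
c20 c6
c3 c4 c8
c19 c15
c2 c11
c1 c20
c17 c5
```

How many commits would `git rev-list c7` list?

6

Walking parent pointers from c7: reachable set = {c17, c3, c4, c5, c7, c8}.
That is 6 commits.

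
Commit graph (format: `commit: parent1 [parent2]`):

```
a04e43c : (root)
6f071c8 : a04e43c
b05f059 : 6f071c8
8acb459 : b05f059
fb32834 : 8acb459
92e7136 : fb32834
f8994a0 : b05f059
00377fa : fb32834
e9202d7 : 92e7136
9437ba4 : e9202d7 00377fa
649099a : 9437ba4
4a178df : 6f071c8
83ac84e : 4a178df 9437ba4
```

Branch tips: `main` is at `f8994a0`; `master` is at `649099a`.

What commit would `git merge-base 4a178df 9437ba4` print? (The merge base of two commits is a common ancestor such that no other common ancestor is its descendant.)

Ancestors of 4a178df: {4a178df, 6f071c8, a04e43c}.
Ancestors of 9437ba4: {00377fa, 6f071c8, 8acb459, 92e7136, 9437ba4, a04e43c, b05f059, e9202d7, fb32834}.
Common ancestors: {6f071c8, a04e43c}.
Among these, 6f071c8 is not an ancestor of any other common ancestor — it is the merge base.

6f071c8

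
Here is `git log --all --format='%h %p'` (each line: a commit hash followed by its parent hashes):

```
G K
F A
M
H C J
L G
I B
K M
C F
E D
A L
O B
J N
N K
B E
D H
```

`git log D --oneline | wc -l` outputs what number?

11

Walking parent pointers from D: reachable set = {A, C, D, F, G, H, J, K, L, M, N}.
That is 11 commits.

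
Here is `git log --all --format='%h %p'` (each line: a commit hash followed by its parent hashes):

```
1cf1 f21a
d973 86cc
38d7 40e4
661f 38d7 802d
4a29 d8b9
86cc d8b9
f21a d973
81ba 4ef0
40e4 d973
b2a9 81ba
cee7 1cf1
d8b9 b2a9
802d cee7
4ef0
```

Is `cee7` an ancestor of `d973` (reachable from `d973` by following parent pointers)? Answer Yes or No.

No

Ancestors of d973: {4ef0, 81ba, 86cc, b2a9, d8b9, d973}.
cee7 is not in that set, so it is not an ancestor of d973.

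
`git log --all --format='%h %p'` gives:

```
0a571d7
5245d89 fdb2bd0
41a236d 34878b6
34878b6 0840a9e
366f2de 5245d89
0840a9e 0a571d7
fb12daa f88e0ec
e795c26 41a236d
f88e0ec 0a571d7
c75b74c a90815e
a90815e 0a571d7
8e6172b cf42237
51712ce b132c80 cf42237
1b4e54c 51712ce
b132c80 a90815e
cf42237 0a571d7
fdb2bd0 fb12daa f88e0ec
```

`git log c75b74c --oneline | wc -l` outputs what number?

Walking parent pointers from c75b74c: reachable set = {0a571d7, a90815e, c75b74c}.
That is 3 commits.

3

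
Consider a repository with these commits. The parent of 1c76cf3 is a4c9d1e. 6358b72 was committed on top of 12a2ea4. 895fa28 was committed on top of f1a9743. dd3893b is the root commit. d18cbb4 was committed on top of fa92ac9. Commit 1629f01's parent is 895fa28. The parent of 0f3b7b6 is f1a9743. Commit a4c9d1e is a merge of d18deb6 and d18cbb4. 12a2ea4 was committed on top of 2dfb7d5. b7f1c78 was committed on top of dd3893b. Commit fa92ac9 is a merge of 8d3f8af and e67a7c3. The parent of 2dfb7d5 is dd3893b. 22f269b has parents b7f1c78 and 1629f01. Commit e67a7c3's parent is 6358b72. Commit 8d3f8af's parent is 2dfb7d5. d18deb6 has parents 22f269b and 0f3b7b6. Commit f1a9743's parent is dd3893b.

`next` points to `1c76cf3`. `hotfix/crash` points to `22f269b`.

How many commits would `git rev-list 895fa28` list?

3

Walking parent pointers from 895fa28: reachable set = {895fa28, dd3893b, f1a9743}.
That is 3 commits.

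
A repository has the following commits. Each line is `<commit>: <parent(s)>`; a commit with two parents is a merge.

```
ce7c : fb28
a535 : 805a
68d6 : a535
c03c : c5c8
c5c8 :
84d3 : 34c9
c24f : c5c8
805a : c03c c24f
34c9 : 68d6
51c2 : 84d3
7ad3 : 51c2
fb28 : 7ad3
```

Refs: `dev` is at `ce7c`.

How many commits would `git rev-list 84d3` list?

8

Walking parent pointers from 84d3: reachable set = {34c9, 68d6, 805a, 84d3, a535, c03c, c24f, c5c8}.
That is 8 commits.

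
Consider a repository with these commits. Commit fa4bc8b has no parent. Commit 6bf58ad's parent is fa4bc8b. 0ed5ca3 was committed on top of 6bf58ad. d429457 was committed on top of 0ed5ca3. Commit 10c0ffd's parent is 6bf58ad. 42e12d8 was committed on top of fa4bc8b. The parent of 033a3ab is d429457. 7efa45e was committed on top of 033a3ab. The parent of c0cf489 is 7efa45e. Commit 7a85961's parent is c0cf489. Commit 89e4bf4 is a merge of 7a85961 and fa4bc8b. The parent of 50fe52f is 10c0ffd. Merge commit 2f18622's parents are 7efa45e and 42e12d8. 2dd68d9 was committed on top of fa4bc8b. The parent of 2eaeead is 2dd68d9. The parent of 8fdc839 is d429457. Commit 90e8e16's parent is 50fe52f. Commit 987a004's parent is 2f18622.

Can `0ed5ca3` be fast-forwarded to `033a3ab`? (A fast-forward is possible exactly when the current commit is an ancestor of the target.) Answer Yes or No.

Yes

A fast-forward from 0ed5ca3 to 033a3ab is possible iff 0ed5ca3 is an ancestor of 033a3ab.
Ancestors of 033a3ab: {033a3ab, 0ed5ca3, 6bf58ad, d429457, fa4bc8b}.
0ed5ca3 is among them, so fast-forward is possible.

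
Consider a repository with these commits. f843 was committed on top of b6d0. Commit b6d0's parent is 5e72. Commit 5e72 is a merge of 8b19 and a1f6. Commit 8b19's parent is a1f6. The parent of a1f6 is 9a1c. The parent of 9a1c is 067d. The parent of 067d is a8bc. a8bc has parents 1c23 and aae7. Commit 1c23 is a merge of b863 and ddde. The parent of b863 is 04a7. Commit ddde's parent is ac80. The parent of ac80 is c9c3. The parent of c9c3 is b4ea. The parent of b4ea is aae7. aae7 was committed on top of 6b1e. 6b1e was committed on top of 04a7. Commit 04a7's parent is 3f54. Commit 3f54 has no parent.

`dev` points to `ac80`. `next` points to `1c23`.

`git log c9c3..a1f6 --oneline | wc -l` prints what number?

Reachable from a1f6: {04a7, 067d, 1c23, 3f54, 6b1e, 9a1c, a1f6, a8bc, aae7, ac80, b4ea, b863, c9c3, ddde}.
Reachable from c9c3: {04a7, 3f54, 6b1e, aae7, b4ea, c9c3}.
In a1f6's history but not c9c3's: {067d, 1c23, 9a1c, a1f6, a8bc, ac80, b863, ddde} — 8 commits.

8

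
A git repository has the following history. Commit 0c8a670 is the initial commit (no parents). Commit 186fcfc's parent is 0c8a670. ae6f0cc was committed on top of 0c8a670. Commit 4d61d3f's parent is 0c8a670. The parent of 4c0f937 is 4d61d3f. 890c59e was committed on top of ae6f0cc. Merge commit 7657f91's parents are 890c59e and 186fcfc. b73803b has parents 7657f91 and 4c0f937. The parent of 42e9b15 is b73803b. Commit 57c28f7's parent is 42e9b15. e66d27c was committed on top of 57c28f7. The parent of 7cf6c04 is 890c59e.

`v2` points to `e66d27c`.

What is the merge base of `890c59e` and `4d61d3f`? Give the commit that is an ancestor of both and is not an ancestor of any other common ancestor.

Ancestors of 890c59e: {0c8a670, 890c59e, ae6f0cc}.
Ancestors of 4d61d3f: {0c8a670, 4d61d3f}.
Common ancestors: {0c8a670}.
The only common ancestor is 0c8a670, so it is the merge base.

0c8a670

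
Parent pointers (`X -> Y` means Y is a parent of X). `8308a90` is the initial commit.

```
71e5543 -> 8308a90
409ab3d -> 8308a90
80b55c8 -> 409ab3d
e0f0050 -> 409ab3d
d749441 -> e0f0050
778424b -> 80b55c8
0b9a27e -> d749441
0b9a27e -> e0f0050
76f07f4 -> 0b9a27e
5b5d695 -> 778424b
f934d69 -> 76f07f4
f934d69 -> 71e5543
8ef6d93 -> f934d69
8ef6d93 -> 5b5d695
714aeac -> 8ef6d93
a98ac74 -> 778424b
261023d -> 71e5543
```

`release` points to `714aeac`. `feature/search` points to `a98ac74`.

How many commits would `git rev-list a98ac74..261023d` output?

Reachable from 261023d: {261023d, 71e5543, 8308a90}.
Reachable from a98ac74: {409ab3d, 778424b, 80b55c8, 8308a90, a98ac74}.
In 261023d's history but not a98ac74's: {261023d, 71e5543} — 2 commits.

2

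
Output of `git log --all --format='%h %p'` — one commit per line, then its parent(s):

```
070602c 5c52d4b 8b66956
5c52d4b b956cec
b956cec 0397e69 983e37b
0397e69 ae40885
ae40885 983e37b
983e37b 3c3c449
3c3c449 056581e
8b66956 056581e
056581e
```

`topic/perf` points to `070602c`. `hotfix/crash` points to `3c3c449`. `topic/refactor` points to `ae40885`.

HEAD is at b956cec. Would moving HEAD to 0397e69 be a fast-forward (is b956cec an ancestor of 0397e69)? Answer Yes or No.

No

A fast-forward from b956cec to 0397e69 is possible iff b956cec is an ancestor of 0397e69.
Ancestors of 0397e69: {0397e69, 056581e, 3c3c449, 983e37b, ae40885}.
b956cec is not among them, so fast-forward is not possible.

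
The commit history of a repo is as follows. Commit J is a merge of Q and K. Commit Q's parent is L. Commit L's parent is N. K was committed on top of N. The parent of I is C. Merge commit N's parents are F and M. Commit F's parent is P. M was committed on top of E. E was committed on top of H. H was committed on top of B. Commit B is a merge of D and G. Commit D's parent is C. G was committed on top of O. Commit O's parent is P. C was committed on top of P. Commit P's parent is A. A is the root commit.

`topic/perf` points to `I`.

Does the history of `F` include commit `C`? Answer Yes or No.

No

Ancestors of F: {A, F, P}.
C is not in that set, so it is not an ancestor of F.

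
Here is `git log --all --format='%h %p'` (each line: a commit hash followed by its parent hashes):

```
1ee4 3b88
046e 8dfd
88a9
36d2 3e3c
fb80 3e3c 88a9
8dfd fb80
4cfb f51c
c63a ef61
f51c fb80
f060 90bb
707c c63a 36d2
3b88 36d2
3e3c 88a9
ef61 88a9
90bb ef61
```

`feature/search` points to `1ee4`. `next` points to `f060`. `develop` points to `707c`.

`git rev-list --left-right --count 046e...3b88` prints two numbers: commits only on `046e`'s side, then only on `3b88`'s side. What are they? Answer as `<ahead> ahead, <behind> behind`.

Reachable from 046e: {046e, 3e3c, 88a9, 8dfd, fb80}.
Reachable from 3b88: {36d2, 3b88, 3e3c, 88a9}.
Only in 046e's history (ahead): {046e, 8dfd, fb80} — 3.
Only in 3b88's history (behind): {36d2, 3b88} — 2.

3 ahead, 2 behind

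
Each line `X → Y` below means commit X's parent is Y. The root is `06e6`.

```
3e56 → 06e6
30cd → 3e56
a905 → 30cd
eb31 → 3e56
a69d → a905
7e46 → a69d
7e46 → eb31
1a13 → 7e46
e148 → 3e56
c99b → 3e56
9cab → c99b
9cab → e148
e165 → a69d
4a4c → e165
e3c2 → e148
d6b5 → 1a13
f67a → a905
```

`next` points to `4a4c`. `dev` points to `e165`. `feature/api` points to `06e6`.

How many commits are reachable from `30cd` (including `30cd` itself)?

Walking parent pointers from 30cd: reachable set = {06e6, 30cd, 3e56}.
That is 3 commits.

3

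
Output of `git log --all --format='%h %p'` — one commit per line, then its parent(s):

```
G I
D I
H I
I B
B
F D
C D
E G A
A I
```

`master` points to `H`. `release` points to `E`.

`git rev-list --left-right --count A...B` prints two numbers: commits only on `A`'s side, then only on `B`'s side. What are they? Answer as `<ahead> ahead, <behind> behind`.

2 ahead, 0 behind

Reachable from A: {A, B, I}.
Reachable from B: {B}.
Only in A's history (ahead): {A, I} — 2.
Only in B's history (behind): {} — 0.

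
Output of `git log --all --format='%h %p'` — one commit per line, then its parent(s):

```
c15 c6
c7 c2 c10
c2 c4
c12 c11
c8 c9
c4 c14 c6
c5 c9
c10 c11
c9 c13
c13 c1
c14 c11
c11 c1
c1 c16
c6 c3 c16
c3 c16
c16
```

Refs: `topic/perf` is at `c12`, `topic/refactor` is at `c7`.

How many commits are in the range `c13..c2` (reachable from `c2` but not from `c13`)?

Reachable from c2: {c1, c11, c14, c16, c2, c3, c4, c6}.
Reachable from c13: {c1, c13, c16}.
In c2's history but not c13's: {c11, c14, c2, c3, c4, c6} — 6 commits.

6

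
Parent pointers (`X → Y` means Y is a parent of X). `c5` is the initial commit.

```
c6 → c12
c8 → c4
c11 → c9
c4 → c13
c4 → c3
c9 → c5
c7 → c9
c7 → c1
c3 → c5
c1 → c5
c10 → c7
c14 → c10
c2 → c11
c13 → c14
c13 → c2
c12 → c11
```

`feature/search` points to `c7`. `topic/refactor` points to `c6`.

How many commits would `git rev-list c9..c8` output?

Reachable from c8: {c1, c10, c11, c13, c14, c2, c3, c4, c5, c7, c8, c9}.
Reachable from c9: {c5, c9}.
In c8's history but not c9's: {c1, c10, c11, c13, c14, c2, c3, c4, c7, c8} — 10 commits.

10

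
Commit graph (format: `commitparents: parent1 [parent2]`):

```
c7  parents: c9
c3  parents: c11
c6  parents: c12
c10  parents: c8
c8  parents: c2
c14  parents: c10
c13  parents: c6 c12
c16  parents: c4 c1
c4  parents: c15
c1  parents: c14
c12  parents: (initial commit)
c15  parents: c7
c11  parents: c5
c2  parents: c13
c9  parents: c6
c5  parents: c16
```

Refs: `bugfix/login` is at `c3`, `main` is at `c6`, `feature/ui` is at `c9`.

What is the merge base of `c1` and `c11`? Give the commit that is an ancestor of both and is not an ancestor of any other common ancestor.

c1

Ancestors of c1: {c1, c10, c12, c13, c14, c2, c6, c8}.
Ancestors of c11: {c1, c10, c11, c12, c13, c14, c15, c16, c2, c4, c5, c6, c7, c8, c9}.
Common ancestors: {c1, c10, c12, c13, c14, c2, c6, c8}.
Among these, c1 is not an ancestor of any other common ancestor — it is the merge base.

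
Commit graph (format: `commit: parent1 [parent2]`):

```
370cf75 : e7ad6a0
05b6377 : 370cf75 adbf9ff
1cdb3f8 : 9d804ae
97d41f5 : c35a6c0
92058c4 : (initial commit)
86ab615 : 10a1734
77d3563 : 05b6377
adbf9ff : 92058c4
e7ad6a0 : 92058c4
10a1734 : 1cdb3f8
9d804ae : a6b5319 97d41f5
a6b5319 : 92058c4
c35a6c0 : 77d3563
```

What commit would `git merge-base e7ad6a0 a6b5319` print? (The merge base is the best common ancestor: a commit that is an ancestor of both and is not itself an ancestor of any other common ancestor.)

92058c4

Ancestors of e7ad6a0: {92058c4, e7ad6a0}.
Ancestors of a6b5319: {92058c4, a6b5319}.
Common ancestors: {92058c4}.
The only common ancestor is 92058c4, so it is the merge base.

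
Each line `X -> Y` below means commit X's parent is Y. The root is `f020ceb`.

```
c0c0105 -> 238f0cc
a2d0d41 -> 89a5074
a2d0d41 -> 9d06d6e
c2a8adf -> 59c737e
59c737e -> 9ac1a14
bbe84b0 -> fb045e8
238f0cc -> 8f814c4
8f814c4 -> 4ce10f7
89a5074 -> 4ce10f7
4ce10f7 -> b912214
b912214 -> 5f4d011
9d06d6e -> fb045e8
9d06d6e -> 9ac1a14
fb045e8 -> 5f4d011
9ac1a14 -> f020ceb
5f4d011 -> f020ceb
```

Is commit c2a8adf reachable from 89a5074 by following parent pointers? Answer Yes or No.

Ancestors of 89a5074: {4ce10f7, 5f4d011, 89a5074, b912214, f020ceb}.
c2a8adf is not in that set, so it is not an ancestor of 89a5074.

No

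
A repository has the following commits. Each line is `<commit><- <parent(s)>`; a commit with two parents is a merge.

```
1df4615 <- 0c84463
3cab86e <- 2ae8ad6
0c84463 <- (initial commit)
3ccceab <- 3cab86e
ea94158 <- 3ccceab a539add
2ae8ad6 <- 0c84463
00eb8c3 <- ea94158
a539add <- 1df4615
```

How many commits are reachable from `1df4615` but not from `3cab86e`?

1

Reachable from 1df4615: {0c84463, 1df4615}.
Reachable from 3cab86e: {0c84463, 2ae8ad6, 3cab86e}.
In 1df4615's history but not 3cab86e's: {1df4615} — 1 commit.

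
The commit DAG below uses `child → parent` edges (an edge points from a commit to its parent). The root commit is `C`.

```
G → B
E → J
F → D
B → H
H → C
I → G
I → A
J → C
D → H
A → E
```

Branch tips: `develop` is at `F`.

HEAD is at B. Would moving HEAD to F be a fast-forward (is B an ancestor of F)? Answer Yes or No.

No

A fast-forward from B to F is possible iff B is an ancestor of F.
Ancestors of F: {C, D, F, H}.
B is not among them, so fast-forward is not possible.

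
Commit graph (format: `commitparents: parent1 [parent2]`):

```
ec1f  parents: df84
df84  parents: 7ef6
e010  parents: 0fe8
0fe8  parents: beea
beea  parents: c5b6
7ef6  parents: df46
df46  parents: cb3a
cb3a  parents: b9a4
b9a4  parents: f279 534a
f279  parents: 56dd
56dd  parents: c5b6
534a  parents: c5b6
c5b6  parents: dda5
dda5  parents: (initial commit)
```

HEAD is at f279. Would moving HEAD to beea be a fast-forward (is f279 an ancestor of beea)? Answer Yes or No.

A fast-forward from f279 to beea is possible iff f279 is an ancestor of beea.
Ancestors of beea: {beea, c5b6, dda5}.
f279 is not among them, so fast-forward is not possible.

No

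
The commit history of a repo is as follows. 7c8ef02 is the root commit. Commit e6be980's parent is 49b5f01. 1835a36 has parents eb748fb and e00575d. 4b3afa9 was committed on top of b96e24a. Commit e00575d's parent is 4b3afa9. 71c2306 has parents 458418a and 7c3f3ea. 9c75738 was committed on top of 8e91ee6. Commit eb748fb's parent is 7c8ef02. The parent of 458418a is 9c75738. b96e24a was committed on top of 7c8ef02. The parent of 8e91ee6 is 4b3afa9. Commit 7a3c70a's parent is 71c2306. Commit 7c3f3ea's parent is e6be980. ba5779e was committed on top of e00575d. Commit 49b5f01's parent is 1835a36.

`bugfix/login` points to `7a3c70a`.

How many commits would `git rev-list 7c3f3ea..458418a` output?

Reachable from 458418a: {458418a, 4b3afa9, 7c8ef02, 8e91ee6, 9c75738, b96e24a}.
Reachable from 7c3f3ea: {1835a36, 49b5f01, 4b3afa9, 7c3f3ea, 7c8ef02, b96e24a, e00575d, e6be980, eb748fb}.
In 458418a's history but not 7c3f3ea's: {458418a, 8e91ee6, 9c75738} — 3 commits.

3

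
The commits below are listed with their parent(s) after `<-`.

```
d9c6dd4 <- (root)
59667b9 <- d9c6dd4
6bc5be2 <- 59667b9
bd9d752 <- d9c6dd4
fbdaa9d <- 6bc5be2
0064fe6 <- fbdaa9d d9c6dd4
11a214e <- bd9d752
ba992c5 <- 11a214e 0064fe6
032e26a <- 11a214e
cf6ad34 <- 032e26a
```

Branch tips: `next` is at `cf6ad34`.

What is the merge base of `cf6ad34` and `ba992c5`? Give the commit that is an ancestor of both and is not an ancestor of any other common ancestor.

Ancestors of cf6ad34: {032e26a, 11a214e, bd9d752, cf6ad34, d9c6dd4}.
Ancestors of ba992c5: {0064fe6, 11a214e, 59667b9, 6bc5be2, ba992c5, bd9d752, d9c6dd4, fbdaa9d}.
Common ancestors: {11a214e, bd9d752, d9c6dd4}.
Among these, 11a214e is not an ancestor of any other common ancestor — it is the merge base.

11a214e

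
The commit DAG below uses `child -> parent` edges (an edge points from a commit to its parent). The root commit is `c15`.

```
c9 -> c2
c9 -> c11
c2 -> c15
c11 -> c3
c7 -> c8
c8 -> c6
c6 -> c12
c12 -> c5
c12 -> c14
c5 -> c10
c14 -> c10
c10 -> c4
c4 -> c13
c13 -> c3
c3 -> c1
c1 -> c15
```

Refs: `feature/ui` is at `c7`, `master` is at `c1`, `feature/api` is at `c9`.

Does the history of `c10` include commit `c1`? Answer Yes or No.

Ancestors of c10 (commits reachable by following parents): {c1, c10, c13, c15, c3, c4}.
c1 is in that set, so it is an ancestor of c10.

Yes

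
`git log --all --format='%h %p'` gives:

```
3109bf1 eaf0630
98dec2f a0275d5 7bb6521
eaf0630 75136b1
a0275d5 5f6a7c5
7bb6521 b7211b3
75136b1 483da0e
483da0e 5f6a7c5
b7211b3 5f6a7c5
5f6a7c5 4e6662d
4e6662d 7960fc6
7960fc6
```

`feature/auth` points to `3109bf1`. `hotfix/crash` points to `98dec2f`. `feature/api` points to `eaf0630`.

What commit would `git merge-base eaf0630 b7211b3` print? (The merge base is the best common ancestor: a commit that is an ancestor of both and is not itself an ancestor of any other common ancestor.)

5f6a7c5

Ancestors of eaf0630: {483da0e, 4e6662d, 5f6a7c5, 75136b1, 7960fc6, eaf0630}.
Ancestors of b7211b3: {4e6662d, 5f6a7c5, 7960fc6, b7211b3}.
Common ancestors: {4e6662d, 5f6a7c5, 7960fc6}.
Among these, 5f6a7c5 is not an ancestor of any other common ancestor — it is the merge base.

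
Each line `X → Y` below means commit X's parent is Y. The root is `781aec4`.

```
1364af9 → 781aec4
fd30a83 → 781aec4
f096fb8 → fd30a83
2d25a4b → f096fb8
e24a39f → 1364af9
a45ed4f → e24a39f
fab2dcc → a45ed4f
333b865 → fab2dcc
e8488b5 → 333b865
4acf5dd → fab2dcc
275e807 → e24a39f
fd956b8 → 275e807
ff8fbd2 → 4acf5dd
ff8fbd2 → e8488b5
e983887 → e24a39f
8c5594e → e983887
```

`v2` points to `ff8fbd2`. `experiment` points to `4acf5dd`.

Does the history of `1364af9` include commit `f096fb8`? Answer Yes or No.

Ancestors of 1364af9: {1364af9, 781aec4}.
f096fb8 is not in that set, so it is not an ancestor of 1364af9.

No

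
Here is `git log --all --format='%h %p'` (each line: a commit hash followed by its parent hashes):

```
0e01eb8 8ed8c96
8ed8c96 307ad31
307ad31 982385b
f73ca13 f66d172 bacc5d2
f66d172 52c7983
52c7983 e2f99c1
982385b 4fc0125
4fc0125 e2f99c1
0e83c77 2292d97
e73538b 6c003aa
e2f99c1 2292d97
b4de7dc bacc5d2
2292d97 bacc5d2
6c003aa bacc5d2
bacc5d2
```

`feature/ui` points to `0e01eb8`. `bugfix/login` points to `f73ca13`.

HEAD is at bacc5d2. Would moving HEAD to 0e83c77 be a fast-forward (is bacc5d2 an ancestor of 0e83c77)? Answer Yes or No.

Yes

A fast-forward from bacc5d2 to 0e83c77 is possible iff bacc5d2 is an ancestor of 0e83c77.
Ancestors of 0e83c77: {0e83c77, 2292d97, bacc5d2}.
bacc5d2 is among them, so fast-forward is possible.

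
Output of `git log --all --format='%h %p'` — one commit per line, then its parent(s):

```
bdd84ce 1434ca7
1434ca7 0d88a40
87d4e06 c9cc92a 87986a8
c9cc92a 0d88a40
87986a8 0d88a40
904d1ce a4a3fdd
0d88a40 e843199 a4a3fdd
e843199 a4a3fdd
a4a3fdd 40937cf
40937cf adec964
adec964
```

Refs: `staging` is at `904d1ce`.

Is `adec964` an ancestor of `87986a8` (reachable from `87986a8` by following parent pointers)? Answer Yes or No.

Yes

Ancestors of 87986a8 (commits reachable by following parents): {0d88a40, 40937cf, 87986a8, a4a3fdd, adec964, e843199}.
adec964 is in that set, so it is an ancestor of 87986a8.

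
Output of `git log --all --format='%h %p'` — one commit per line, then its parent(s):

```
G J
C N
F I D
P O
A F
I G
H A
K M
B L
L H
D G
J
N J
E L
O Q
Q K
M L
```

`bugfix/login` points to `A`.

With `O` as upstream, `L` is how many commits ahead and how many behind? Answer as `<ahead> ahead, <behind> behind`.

Reachable from L: {A, D, F, G, H, I, J, L}.
Reachable from O: {A, D, F, G, H, I, J, K, L, M, O, Q}.
Only in L's history (ahead): {} — 0.
Only in O's history (behind): {K, M, O, Q} — 4.

0 ahead, 4 behind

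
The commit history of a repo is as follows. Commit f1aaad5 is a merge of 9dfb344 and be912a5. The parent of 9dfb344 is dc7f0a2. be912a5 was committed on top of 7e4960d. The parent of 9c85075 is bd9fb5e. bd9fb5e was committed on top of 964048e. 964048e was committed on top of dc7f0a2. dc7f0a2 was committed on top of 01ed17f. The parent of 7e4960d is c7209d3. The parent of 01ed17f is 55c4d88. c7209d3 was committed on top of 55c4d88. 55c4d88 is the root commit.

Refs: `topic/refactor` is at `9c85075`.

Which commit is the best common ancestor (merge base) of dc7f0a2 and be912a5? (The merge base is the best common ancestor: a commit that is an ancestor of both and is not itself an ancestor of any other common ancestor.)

55c4d88

Ancestors of dc7f0a2: {01ed17f, 55c4d88, dc7f0a2}.
Ancestors of be912a5: {55c4d88, 7e4960d, be912a5, c7209d3}.
Common ancestors: {55c4d88}.
The only common ancestor is 55c4d88, so it is the merge base.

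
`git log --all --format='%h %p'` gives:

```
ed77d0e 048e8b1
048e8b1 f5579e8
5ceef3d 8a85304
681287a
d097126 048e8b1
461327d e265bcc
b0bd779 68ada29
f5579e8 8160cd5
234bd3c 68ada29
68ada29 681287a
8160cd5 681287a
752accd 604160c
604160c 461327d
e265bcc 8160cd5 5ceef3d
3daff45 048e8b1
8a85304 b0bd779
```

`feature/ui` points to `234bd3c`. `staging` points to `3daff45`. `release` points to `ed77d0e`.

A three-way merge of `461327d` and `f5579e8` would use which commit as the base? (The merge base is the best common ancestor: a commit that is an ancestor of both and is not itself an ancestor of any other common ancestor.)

Ancestors of 461327d: {461327d, 5ceef3d, 681287a, 68ada29, 8160cd5, 8a85304, b0bd779, e265bcc}.
Ancestors of f5579e8: {681287a, 8160cd5, f5579e8}.
Common ancestors: {681287a, 8160cd5}.
Among these, 8160cd5 is not an ancestor of any other common ancestor — it is the merge base.

8160cd5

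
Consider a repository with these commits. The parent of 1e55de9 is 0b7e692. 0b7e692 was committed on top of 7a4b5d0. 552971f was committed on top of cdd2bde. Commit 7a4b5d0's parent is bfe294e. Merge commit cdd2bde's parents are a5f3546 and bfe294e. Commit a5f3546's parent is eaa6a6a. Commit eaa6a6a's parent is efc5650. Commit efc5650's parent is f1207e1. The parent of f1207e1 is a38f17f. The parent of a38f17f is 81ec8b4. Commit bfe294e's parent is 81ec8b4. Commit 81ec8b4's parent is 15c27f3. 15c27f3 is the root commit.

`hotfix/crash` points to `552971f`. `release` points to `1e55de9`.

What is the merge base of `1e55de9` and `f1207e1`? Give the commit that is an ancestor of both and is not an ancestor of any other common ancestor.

Ancestors of 1e55de9: {0b7e692, 15c27f3, 1e55de9, 7a4b5d0, 81ec8b4, bfe294e}.
Ancestors of f1207e1: {15c27f3, 81ec8b4, a38f17f, f1207e1}.
Common ancestors: {15c27f3, 81ec8b4}.
Among these, 81ec8b4 is not an ancestor of any other common ancestor — it is the merge base.

81ec8b4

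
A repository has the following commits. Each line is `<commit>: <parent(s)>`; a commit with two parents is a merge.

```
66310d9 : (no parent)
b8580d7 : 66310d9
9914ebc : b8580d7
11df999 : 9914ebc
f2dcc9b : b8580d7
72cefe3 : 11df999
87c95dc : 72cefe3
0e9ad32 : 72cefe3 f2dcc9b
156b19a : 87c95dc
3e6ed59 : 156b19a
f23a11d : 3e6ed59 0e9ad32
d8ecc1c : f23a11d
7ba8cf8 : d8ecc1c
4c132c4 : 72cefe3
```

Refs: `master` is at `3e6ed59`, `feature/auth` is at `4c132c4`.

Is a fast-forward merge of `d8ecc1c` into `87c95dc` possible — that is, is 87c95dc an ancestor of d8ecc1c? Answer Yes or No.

A fast-forward from 87c95dc to d8ecc1c is possible iff 87c95dc is an ancestor of d8ecc1c.
Ancestors of d8ecc1c: {0e9ad32, 11df999, 156b19a, 3e6ed59, 66310d9, 72cefe3, 87c95dc, 9914ebc, b8580d7, d8ecc1c, f23a11d, f2dcc9b}.
87c95dc is among them, so fast-forward is possible.

Yes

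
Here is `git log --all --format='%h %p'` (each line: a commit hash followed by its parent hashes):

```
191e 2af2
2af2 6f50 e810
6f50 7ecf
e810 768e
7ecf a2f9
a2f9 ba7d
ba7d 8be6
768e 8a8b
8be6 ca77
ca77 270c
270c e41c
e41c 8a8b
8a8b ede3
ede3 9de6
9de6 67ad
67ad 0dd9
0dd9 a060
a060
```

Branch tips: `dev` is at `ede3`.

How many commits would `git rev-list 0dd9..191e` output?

Reachable from 191e: {0dd9, 191e, 270c, 2af2, 67ad, 6f50, 768e, 7ecf, 8a8b, 8be6, 9de6, a060, a2f9, ba7d, ca77, e41c, e810, ede3}.
Reachable from 0dd9: {0dd9, a060}.
In 191e's history but not 0dd9's: {191e, 270c, 2af2, 67ad, 6f50, 768e, 7ecf, 8a8b, 8be6, 9de6, a2f9, ba7d, ca77, e41c, e810, ede3} — 16 commits.

16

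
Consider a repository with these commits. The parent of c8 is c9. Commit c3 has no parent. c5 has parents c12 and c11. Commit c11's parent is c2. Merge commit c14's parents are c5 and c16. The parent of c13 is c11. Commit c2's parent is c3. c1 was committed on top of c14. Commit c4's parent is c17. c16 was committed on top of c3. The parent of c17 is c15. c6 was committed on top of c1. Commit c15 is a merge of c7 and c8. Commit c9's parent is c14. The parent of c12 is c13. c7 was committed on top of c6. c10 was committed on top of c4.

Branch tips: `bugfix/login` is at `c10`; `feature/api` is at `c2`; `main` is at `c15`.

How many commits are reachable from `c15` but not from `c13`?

10

Reachable from c15: {c1, c11, c12, c13, c14, c15, c16, c2, c3, c5, c6, c7, c8, c9}.
Reachable from c13: {c11, c13, c2, c3}.
In c15's history but not c13's: {c1, c12, c14, c15, c16, c5, c6, c7, c8, c9} — 10 commits.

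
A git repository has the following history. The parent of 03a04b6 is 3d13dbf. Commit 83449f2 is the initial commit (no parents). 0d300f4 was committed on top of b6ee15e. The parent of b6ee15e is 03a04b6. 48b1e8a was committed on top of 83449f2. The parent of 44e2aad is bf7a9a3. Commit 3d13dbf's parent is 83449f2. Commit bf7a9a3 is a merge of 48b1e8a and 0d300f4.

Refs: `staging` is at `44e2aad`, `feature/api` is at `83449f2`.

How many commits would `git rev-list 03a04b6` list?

3

Walking parent pointers from 03a04b6: reachable set = {03a04b6, 3d13dbf, 83449f2}.
That is 3 commits.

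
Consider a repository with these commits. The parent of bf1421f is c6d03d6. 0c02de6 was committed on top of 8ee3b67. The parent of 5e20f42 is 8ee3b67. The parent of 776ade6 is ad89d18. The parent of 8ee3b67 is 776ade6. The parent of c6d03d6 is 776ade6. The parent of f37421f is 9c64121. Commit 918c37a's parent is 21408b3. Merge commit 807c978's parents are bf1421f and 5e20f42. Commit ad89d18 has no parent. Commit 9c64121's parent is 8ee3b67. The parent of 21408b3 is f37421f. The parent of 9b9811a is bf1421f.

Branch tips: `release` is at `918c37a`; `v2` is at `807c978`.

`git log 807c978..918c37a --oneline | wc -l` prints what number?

4

Reachable from 918c37a: {21408b3, 776ade6, 8ee3b67, 918c37a, 9c64121, ad89d18, f37421f}.
Reachable from 807c978: {5e20f42, 776ade6, 807c978, 8ee3b67, ad89d18, bf1421f, c6d03d6}.
In 918c37a's history but not 807c978's: {21408b3, 918c37a, 9c64121, f37421f} — 4 commits.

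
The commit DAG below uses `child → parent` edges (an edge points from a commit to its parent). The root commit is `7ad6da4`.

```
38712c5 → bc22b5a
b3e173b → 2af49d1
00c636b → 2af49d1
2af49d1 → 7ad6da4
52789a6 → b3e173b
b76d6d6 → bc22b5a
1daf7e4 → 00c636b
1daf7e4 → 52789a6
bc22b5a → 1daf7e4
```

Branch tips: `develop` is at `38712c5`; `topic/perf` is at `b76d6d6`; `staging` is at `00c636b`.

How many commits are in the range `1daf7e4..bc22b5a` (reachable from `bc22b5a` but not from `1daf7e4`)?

Reachable from bc22b5a: {00c636b, 1daf7e4, 2af49d1, 52789a6, 7ad6da4, b3e173b, bc22b5a}.
Reachable from 1daf7e4: {00c636b, 1daf7e4, 2af49d1, 52789a6, 7ad6da4, b3e173b}.
In bc22b5a's history but not 1daf7e4's: {bc22b5a} — 1 commit.

1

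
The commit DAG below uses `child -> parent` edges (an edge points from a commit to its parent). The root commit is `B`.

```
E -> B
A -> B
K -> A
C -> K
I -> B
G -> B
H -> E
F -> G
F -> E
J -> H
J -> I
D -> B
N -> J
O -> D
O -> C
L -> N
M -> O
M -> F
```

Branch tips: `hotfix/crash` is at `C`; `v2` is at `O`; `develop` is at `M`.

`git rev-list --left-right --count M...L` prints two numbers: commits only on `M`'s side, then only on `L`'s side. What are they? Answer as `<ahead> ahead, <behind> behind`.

8 ahead, 5 behind

Reachable from M: {A, B, C, D, E, F, G, K, M, O}.
Reachable from L: {B, E, H, I, J, L, N}.
Only in M's history (ahead): {A, C, D, F, G, K, M, O} — 8.
Only in L's history (behind): {H, I, J, L, N} — 5.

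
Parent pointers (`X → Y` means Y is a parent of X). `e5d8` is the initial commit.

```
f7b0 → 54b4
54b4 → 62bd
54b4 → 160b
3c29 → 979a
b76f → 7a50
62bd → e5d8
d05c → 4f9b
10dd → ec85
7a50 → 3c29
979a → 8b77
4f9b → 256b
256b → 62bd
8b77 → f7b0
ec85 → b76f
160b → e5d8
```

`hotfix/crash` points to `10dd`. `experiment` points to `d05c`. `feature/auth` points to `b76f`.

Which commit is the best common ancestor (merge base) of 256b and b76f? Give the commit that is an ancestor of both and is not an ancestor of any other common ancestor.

62bd

Ancestors of 256b: {256b, 62bd, e5d8}.
Ancestors of b76f: {160b, 3c29, 54b4, 62bd, 7a50, 8b77, 979a, b76f, e5d8, f7b0}.
Common ancestors: {62bd, e5d8}.
Among these, 62bd is not an ancestor of any other common ancestor — it is the merge base.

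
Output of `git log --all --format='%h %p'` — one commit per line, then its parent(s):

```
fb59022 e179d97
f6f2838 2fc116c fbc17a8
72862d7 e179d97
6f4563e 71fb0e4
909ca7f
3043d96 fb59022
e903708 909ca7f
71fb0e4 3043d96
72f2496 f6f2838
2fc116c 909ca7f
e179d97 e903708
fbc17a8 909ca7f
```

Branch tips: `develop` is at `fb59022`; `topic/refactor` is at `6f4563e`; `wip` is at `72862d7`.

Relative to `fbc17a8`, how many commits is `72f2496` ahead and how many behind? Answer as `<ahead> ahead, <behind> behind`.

3 ahead, 0 behind

Reachable from 72f2496: {2fc116c, 72f2496, 909ca7f, f6f2838, fbc17a8}.
Reachable from fbc17a8: {909ca7f, fbc17a8}.
Only in 72f2496's history (ahead): {2fc116c, 72f2496, f6f2838} — 3.
Only in fbc17a8's history (behind): {} — 0.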